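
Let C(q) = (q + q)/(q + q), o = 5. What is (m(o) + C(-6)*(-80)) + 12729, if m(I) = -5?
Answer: 12644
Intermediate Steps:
C(q) = 1 (C(q) = (2*q)/((2*q)) = (2*q)*(1/(2*q)) = 1)
(m(o) + C(-6)*(-80)) + 12729 = (-5 + 1*(-80)) + 12729 = (-5 - 80) + 12729 = -85 + 12729 = 12644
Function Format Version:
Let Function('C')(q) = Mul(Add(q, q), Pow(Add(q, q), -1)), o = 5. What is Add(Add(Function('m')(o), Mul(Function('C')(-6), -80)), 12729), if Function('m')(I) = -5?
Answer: 12644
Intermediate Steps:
Function('C')(q) = 1 (Function('C')(q) = Mul(Mul(2, q), Pow(Mul(2, q), -1)) = Mul(Mul(2, q), Mul(Rational(1, 2), Pow(q, -1))) = 1)
Add(Add(Function('m')(o), Mul(Function('C')(-6), -80)), 12729) = Add(Add(-5, Mul(1, -80)), 12729) = Add(Add(-5, -80), 12729) = Add(-85, 12729) = 12644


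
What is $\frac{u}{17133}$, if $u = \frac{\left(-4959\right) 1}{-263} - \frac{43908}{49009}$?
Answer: $\frac{77162609}{73611174937} \approx 0.0010482$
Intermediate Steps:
$u = \frac{231487827}{12889367}$ ($u = \left(-4959\right) \left(- \frac{1}{263}\right) - \frac{43908}{49009} = \frac{4959}{263} - \frac{43908}{49009} = \frac{231487827}{12889367} \approx 17.96$)
$\frac{u}{17133} = \frac{231487827}{12889367 \cdot 17133} = \frac{231487827}{12889367} \cdot \frac{1}{17133} = \frac{77162609}{73611174937}$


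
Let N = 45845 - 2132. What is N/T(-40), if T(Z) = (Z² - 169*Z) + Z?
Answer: 43713/8320 ≈ 5.2540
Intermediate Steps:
T(Z) = Z² - 168*Z
N = 43713
N/T(-40) = 43713/((-40*(-168 - 40))) = 43713/((-40*(-208))) = 43713/8320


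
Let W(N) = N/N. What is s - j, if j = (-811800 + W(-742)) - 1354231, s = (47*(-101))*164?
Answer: 1387522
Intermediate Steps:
W(N) = 1
s = -778508 (s = -4747*164 = -778508)
j = -2166030 (j = (-811800 + 1) - 1354231 = -811799 - 1354231 = -2166030)
s - j = -778508 - 1*(-2166030) = -778508 + 2166030 = 1387522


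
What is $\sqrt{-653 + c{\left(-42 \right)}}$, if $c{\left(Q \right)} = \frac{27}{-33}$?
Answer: $\frac{2 i \sqrt{19778}}{11} \approx 25.57 i$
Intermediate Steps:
$c{\left(Q \right)} = - \frac{9}{11}$ ($c{\left(Q \right)} = 27 \left(- \frac{1}{33}\right) = - \frac{9}{11}$)
$\sqrt{-653 + c{\left(-42 \right)}} = \sqrt{-653 - \frac{9}{11}} = \sqrt{- \frac{7192}{11}} = \frac{2 i \sqrt{19778}}{11}$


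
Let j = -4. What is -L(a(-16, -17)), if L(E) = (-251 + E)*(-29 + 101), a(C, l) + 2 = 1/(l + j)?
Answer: 127536/7 ≈ 18219.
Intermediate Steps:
a(C, l) = -2 + 1/(-4 + l) (a(C, l) = -2 + 1/(l - 4) = -2 + 1/(-4 + l))
L(E) = -18072 + 72*E (L(E) = (-251 + E)*72 = -18072 + 72*E)
-L(a(-16, -17)) = -(-18072 + 72*((9 - 2*(-17))/(-4 - 17))) = -(-18072 + 72*((9 + 34)/(-21))) = -(-18072 + 72*(-1/21*43)) = -(-18072 + 72*(-43/21)) = -(-18072 - 1032/7) = -1*(-127536/7) = 127536/7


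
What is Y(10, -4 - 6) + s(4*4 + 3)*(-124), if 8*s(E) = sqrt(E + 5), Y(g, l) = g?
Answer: 10 - 31*sqrt(6) ≈ -65.934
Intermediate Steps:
s(E) = sqrt(5 + E)/8 (s(E) = sqrt(E + 5)/8 = sqrt(5 + E)/8)
Y(10, -4 - 6) + s(4*4 + 3)*(-124) = 10 + (sqrt(5 + (4*4 + 3))/8)*(-124) = 10 + (sqrt(5 + (16 + 3))/8)*(-124) = 10 + (sqrt(5 + 19)/8)*(-124) = 10 + (sqrt(24)/8)*(-124) = 10 + ((2*sqrt(6))/8)*(-124) = 10 + (sqrt(6)/4)*(-124) = 10 - 31*sqrt(6)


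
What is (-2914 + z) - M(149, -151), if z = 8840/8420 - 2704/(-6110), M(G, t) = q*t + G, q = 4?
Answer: -243133511/98935 ≈ -2457.5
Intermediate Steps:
M(G, t) = G + 4*t (M(G, t) = 4*t + G = G + 4*t)
z = 147654/98935 (z = 8840*(1/8420) - 2704*(-1/6110) = 442/421 + 104/235 = 147654/98935 ≈ 1.4924)
(-2914 + z) - M(149, -151) = (-2914 + 147654/98935) - (149 + 4*(-151)) = -288148936/98935 - (149 - 604) = -288148936/98935 - 1*(-455) = -288148936/98935 + 455 = -243133511/98935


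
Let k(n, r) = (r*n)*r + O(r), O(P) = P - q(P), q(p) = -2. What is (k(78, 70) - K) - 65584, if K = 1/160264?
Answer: 50753685631/160264 ≈ 3.1669e+5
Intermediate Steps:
K = 1/160264 ≈ 6.2397e-6
O(P) = 2 + P (O(P) = P - 1*(-2) = P + 2 = 2 + P)
k(n, r) = 2 + r + n*r² (k(n, r) = (r*n)*r + (2 + r) = (n*r)*r + (2 + r) = n*r² + (2 + r) = 2 + r + n*r²)
(k(78, 70) - K) - 65584 = ((2 + 70 + 78*70²) - 1*1/160264) - 65584 = ((2 + 70 + 78*4900) - 1/160264) - 65584 = ((2 + 70 + 382200) - 1/160264) - 65584 = (382272 - 1/160264) - 65584 = 61264439807/160264 - 65584 = 50753685631/160264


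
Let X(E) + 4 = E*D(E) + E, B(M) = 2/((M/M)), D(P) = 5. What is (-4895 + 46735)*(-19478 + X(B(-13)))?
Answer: -814624800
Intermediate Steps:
B(M) = 2 (B(M) = 2/1 = 2*1 = 2)
X(E) = -4 + 6*E (X(E) = -4 + (E*5 + E) = -4 + (5*E + E) = -4 + 6*E)
(-4895 + 46735)*(-19478 + X(B(-13))) = (-4895 + 46735)*(-19478 + (-4 + 6*2)) = 41840*(-19478 + (-4 + 12)) = 41840*(-19478 + 8) = 41840*(-19470) = -814624800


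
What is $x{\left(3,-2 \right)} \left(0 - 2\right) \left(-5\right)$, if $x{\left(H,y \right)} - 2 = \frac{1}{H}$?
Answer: $\frac{70}{3} \approx 23.333$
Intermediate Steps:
$x{\left(H,y \right)} = 2 + \frac{1}{H}$
$x{\left(3,-2 \right)} \left(0 - 2\right) \left(-5\right) = \left(2 + \frac{1}{3}\right) \left(0 - 2\right) \left(-5\right) = \left(2 + \frac{1}{3}\right) \left(-2\right) \left(-5\right) = \frac{7}{3} \left(-2\right) \left(-5\right) = \left(- \frac{14}{3}\right) \left(-5\right) = \frac{70}{3}$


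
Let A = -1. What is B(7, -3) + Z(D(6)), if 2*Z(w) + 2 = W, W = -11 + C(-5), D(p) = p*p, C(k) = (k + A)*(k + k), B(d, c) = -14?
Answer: 19/2 ≈ 9.5000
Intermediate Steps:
C(k) = 2*k*(-1 + k) (C(k) = (k - 1)*(k + k) = (-1 + k)*(2*k) = 2*k*(-1 + k))
D(p) = p²
W = 49 (W = -11 + 2*(-5)*(-1 - 5) = -11 + 2*(-5)*(-6) = -11 + 60 = 49)
Z(w) = 47/2 (Z(w) = -1 + (½)*49 = -1 + 49/2 = 47/2)
B(7, -3) + Z(D(6)) = -14 + 47/2 = 19/2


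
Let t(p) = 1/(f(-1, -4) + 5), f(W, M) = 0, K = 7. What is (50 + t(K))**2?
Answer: 63001/25 ≈ 2520.0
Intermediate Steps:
t(p) = 1/5 (t(p) = 1/(0 + 5) = 1/5)
(50 + t(K))**2 = (50 + 1/5)**2 = (251/5)**2 = 63001/25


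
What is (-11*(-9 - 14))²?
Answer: 64009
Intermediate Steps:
(-11*(-9 - 14))² = (-11*(-23))² = 253² = 64009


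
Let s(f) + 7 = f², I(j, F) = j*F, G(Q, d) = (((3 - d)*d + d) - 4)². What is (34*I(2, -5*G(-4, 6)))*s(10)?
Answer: -8094720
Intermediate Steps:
G(Q, d) = (-4 + d + d*(3 - d))² (G(Q, d) = ((d*(3 - d) + d) - 4)² = ((d + d*(3 - d)) - 4)² = (-4 + d + d*(3 - d))²)
I(j, F) = F*j
s(f) = -7 + f²
(34*I(2, -5*G(-4, 6)))*s(10) = (34*(-5*(4 + 6² - 4*6)²*2))*(-7 + 10²) = (34*(-5*(4 + 36 - 24)²*2))*(-7 + 100) = (34*(-5*16²*2))*93 = (34*(-5*256*2))*93 = (34*(-1280*2))*93 = (34*(-2560))*93 = -87040*93 = -8094720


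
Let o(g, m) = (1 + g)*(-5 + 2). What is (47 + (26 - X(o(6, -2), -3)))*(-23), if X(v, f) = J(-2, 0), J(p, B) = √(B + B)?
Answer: -1679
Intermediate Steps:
J(p, B) = √2*√B (J(p, B) = √(2*B) = √2*√B)
o(g, m) = -3 - 3*g (o(g, m) = (1 + g)*(-3) = -3 - 3*g)
X(v, f) = 0 (X(v, f) = √2*√0 = √2*0 = 0)
(47 + (26 - X(o(6, -2), -3)))*(-23) = (47 + (26 - 1*0))*(-23) = (47 + (26 + 0))*(-23) = (47 + 26)*(-23) = 73*(-23) = -1679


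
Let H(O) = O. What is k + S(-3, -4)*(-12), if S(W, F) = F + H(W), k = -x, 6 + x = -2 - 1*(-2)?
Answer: 90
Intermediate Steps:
x = -6 (x = -6 + (-2 - 1*(-2)) = -6 + (-2 + 2) = -6 + 0 = -6)
k = 6 (k = -1*(-6) = 6)
S(W, F) = F + W
k + S(-3, -4)*(-12) = 6 + (-4 - 3)*(-12) = 6 - 7*(-12) = 6 + 84 = 90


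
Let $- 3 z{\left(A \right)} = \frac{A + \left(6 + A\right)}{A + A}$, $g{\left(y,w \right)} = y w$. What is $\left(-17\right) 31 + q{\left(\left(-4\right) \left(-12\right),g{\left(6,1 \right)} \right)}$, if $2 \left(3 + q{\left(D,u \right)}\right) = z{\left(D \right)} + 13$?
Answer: $- \frac{50273}{96} \approx -523.68$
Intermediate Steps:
$g{\left(y,w \right)} = w y$
$z{\left(A \right)} = - \frac{6 + 2 A}{6 A}$ ($z{\left(A \right)} = - \frac{\left(A + \left(6 + A\right)\right) \frac{1}{A + A}}{3} = - \frac{\left(6 + 2 A\right) \frac{1}{2 A}}{3} = - \frac{\frac{1}{2} \frac{1}{A} \left(6 + 2 A\right)}{3} = - \frac{6 + 2 A}{6 A}$)
$q{\left(D,u \right)} = \frac{7}{2} + \frac{-3 - D}{6 D}$ ($q{\left(D,u \right)} = -3 + \frac{\frac{-3 - D}{3 D} + 13}{2} = -3 + \frac{13 + \frac{-3 - D}{3 D}}{2} = -3 + \left(\frac{13}{2} + \frac{-3 - D}{6 D}\right) = \frac{7}{2} + \frac{-3 - D}{6 D}$)
$\left(-17\right) 31 + q{\left(\left(-4\right) \left(-12\right),g{\left(6,1 \right)} \right)} = \left(-17\right) 31 + \frac{-3 + 20 \left(\left(-4\right) \left(-12\right)\right)}{6 \left(\left(-4\right) \left(-12\right)\right)} = -527 + \frac{-3 + 20 \cdot 48}{6 \cdot 48} = -527 + \frac{1}{6} \cdot \frac{1}{48} \left(-3 + 960\right) = -527 + \frac{1}{6} \cdot \frac{1}{48} \cdot 957 = -527 + \frac{319}{96} = - \frac{50273}{96}$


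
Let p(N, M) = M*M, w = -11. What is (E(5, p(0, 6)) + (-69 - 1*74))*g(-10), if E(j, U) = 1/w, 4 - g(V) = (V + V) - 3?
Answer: -42498/11 ≈ -3863.5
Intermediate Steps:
p(N, M) = M**2
g(V) = 7 - 2*V (g(V) = 4 - ((V + V) - 3) = 4 - (2*V - 3) = 4 - (-3 + 2*V) = 4 + (3 - 2*V) = 7 - 2*V)
E(j, U) = -1/11 (E(j, U) = 1/(-11) = -1/11)
(E(5, p(0, 6)) + (-69 - 1*74))*g(-10) = (-1/11 + (-69 - 1*74))*(7 - 2*(-10)) = (-1/11 + (-69 - 74))*(7 + 20) = (-1/11 - 143)*27 = -1574/11*27 = -42498/11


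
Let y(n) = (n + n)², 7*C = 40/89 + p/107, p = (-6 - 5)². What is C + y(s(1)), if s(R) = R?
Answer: 281693/66661 ≈ 4.2258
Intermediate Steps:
p = 121 (p = (-11)² = 121)
C = 15049/66661 (C = (40/89 + 121/107)/7 = (⅐)*(15049/9523) = 15049/66661 ≈ 0.22575)
y(n) = 4*n² (y(n) = (2*n)² = 4*n²)
C + y(s(1)) = 15049/66661 + 4*1² = 15049/66661 + 4*1 = 15049/66661 + 4 = 281693/66661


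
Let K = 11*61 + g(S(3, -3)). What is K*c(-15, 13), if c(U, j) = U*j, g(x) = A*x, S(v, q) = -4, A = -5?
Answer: -134745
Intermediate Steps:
g(x) = -5*x
K = 691 (K = 11*61 - 5*(-4) = 671 + 20 = 691)
K*c(-15, 13) = 691*(-15*13) = 691*(-195) = -134745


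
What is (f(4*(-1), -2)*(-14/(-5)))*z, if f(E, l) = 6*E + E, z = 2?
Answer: -784/5 ≈ -156.80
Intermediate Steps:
f(E, l) = 7*E
(f(4*(-1), -2)*(-14/(-5)))*z = ((7*(4*(-1)))*(-14/(-5)))*2 = ((7*(-4))*(-14*(-⅕)))*2 = -28*14/5*2 = -392/5*2 = -784/5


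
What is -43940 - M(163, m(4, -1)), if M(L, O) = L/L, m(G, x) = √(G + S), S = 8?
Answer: -43941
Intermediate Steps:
m(G, x) = √(8 + G) (m(G, x) = √(G + 8) = √(8 + G))
M(L, O) = 1
-43940 - M(163, m(4, -1)) = -43940 - 1*1 = -43940 - 1 = -43941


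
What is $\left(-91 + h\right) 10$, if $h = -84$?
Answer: $-1750$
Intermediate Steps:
$\left(-91 + h\right) 10 = \left(-91 - 84\right) 10 = \left(-175\right) 10 = -1750$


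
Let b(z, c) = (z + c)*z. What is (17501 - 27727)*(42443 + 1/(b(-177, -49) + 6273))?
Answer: -20084373520676/46275 ≈ -4.3402e+8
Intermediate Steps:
b(z, c) = z*(c + z) (b(z, c) = (c + z)*z = z*(c + z))
(17501 - 27727)*(42443 + 1/(b(-177, -49) + 6273)) = (17501 - 27727)*(42443 + 1/(-177*(-49 - 177) + 6273)) = -10226*(42443 + 1/(-177*(-226) + 6273)) = -10226*(42443 + 1/(40002 + 6273)) = -10226*(42443 + 1/46275) = -10226*1964049826/46275 = -20084373520676/46275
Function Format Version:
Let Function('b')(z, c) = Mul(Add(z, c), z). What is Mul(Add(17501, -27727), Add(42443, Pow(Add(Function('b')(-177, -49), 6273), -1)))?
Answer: Rational(-20084373520676, 46275) ≈ -4.3402e+8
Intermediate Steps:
Function('b')(z, c) = Mul(z, Add(c, z)) (Function('b')(z, c) = Mul(Add(c, z), z) = Mul(z, Add(c, z)))
Mul(Add(17501, -27727), Add(42443, Pow(Add(Function('b')(-177, -49), 6273), -1))) = Mul(Add(17501, -27727), Add(42443, Pow(Add(Mul(-177, Add(-49, -177)), 6273), -1))) = Mul(-10226, Add(42443, Pow(Add(Mul(-177, -226), 6273), -1))) = Mul(-10226, Add(42443, Pow(Add(40002, 6273), -1))) = Mul(-10226, Add(42443, Pow(46275, -1))) = Mul(-10226, Add(42443, Rational(1, 46275))) = Mul(-10226, Rational(1964049826, 46275)) = Rational(-20084373520676, 46275)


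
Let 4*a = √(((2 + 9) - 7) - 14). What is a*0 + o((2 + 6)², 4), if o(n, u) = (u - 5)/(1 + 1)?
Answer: -½ ≈ -0.50000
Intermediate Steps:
o(n, u) = -5/2 + u/2 (o(n, u) = (-5 + u)/2 = (-5 + u)*(½) = -5/2 + u/2)
a = I*√10/4 (a = √(((2 + 9) - 7) - 14)/4 = √((11 - 7) - 14)/4 = √(4 - 14)/4 = √(-10)/4 = (I*√10)/4 = I*√10/4 ≈ 0.79057*I)
a*0 + o((2 + 6)², 4) = (I*√10/4)*0 + (-5/2 + (½)*4) = 0 + (-5/2 + 2) = 0 - ½ = -½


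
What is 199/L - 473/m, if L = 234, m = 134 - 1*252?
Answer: 33541/6903 ≈ 4.8589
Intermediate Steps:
m = -118 (m = 134 - 252 = -118)
199/L - 473/m = 199/234 - 473/(-118) = 199*(1/234) - 473*(-1/118) = 199/234 + 473/118 = 33541/6903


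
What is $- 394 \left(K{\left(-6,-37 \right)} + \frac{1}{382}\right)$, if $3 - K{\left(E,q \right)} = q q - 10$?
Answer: $\frac{102044227}{191} \approx 5.3426 \cdot 10^{5}$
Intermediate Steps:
$K{\left(E,q \right)} = 13 - q^{2}$ ($K{\left(E,q \right)} = 3 - \left(q q - 10\right) = 3 - \left(q^{2} - 10\right) = 3 - \left(-10 + q^{2}\right) = 13 - q^{2}$)
$- 394 \left(K{\left(-6,-37 \right)} + \frac{1}{382}\right) = - 394 \left(\left(13 - \left(-37\right)^{2}\right) + \frac{1}{382}\right) = - 394 \left(\left(13 - 1369\right) + \frac{1}{382}\right) = - 394 \left(-1356 + \frac{1}{382}\right) = \left(-394\right) \left(- \frac{517991}{382}\right) = \frac{102044227}{191}$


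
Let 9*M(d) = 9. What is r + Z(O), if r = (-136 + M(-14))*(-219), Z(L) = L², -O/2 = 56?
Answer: 42109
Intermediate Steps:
O = -112 (O = -2*56 = -112)
M(d) = 1 (M(d) = (⅑)*9 = 1)
r = 29565 (r = (-136 + 1)*(-219) = -135*(-219) = 29565)
r + Z(O) = 29565 + (-112)² = 29565 + 12544 = 42109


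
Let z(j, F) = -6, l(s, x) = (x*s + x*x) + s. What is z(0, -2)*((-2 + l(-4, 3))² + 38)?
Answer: -714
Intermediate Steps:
l(s, x) = s + x² + s*x (l(s, x) = (s*x + x²) + s = (x² + s*x) + s = s + x² + s*x)
z(0, -2)*((-2 + l(-4, 3))² + 38) = -6*((-2 + (-4 + 3² - 4*3))² + 38) = -6*((-2 + (-4 + 9 - 12))² + 38) = -6*((-2 - 7)² + 38) = -6*((-9)² + 38) = -6*(81 + 38) = -6*119 = -714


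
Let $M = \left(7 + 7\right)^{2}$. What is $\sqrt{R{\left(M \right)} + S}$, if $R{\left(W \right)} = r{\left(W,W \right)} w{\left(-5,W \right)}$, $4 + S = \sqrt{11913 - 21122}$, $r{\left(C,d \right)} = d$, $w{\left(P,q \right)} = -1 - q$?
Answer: $\sqrt{-38616 + i \sqrt{9209}} \approx 0.244 + 196.51 i$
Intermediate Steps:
$S = -4 + i \sqrt{9209}$ ($S = -4 + \sqrt{11913 - 21122} = -4 + \sqrt{-9209} = -4 + i \sqrt{9209} \approx -4.0 + 95.964 i$)
$M = 196$ ($M = 14^{2} = 196$)
$R{\left(W \right)} = W \left(-1 - W\right)$
$\sqrt{R{\left(M \right)} + S} = \sqrt{\left(-1\right) 196 \left(1 + 196\right) - \left(4 - i \sqrt{9209}\right)} = \sqrt{\left(-1\right) 196 \cdot 197 - \left(4 - i \sqrt{9209}\right)} = \sqrt{-38612 - \left(4 - i \sqrt{9209}\right)} = \sqrt{-38616 + i \sqrt{9209}}$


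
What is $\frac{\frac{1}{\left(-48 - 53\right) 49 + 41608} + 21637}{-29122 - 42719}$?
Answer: $- \frac{264396928}{877873073} \approx -0.30118$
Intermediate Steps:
$\frac{\frac{1}{\left(-48 - 53\right) 49 + 41608} + 21637}{-29122 - 42719} = \frac{\frac{1}{\left(-101\right) 49 + 41608} + 21637}{-71841} = \left(\frac{1}{-4949 + 41608} + 21637\right) \left(- \frac{1}{71841}\right) = \left(\frac{1}{36659} + 21637\right) \left(- \frac{1}{71841}\right) = \frac{793190784}{36659} \left(- \frac{1}{71841}\right) = - \frac{264396928}{877873073}$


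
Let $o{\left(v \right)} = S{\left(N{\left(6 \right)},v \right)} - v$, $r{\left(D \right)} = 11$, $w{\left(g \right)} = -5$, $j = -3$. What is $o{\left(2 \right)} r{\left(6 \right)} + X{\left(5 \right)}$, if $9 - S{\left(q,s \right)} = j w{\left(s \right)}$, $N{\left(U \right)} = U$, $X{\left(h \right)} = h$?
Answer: $-83$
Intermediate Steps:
$S{\left(q,s \right)} = -6$ ($S{\left(q,s \right)} = 9 - \left(-3\right) \left(-5\right) = 9 - 15 = -6$)
$o{\left(v \right)} = -6 - v$
$o{\left(2 \right)} r{\left(6 \right)} + X{\left(5 \right)} = \left(-6 - 2\right) 11 + 5 = \left(-8\right) 11 + 5 = -88 + 5 = -83$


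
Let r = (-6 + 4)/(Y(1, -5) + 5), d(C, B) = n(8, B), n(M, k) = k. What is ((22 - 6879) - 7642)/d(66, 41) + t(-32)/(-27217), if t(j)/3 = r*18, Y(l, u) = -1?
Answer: -394618176/1115897 ≈ -353.63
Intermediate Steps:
d(C, B) = B
r = -½ (r = (-6 + 4)/(-1 + 5) = -2/4 = -2*¼ = -½ ≈ -0.50000)
t(j) = -27 (t(j) = 3*(-½*18) = 3*(-9) = -27)
((22 - 6879) - 7642)/d(66, 41) + t(-32)/(-27217) = ((22 - 6879) - 7642)/41 - 27/(-27217) = (-6857 - 7642)*(1/41) - 27*(-1/27217) = -14499*1/41 + 27/27217 = -14499/41 + 27/27217 = -394618176/1115897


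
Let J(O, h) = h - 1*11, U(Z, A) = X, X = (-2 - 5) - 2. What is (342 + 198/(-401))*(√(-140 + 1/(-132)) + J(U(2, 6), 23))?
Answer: 1643328/401 + 22824*I*√609873/4411 ≈ 4098.1 + 4040.9*I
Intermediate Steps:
X = -9 (X = -7 - 2 = -9)
U(Z, A) = -9
J(O, h) = -11 + h (J(O, h) = h - 11 = -11 + h)
(342 + 198/(-401))*(√(-140 + 1/(-132)) + J(U(2, 6), 23)) = (342 + 198/(-401))*(√(-140 + 1/(-132)) + (-11 + 23)) = (342 + 198*(-1/401))*(√(-140 - 1/132) + 12) = (342 - 198/401)*(√(-18481/132) + 12) = 136944*(I*√609873/66 + 12)/401 = 136944*(12 + I*√609873/66)/401 = 1643328/401 + 22824*I*√609873/4411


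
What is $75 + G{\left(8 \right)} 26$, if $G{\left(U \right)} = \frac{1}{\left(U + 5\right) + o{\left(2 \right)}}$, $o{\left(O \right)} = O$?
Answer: $\frac{1151}{15} \approx 76.733$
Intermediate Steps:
$G{\left(U \right)} = \frac{1}{7 + U}$ ($G{\left(U \right)} = \frac{1}{\left(U + 5\right) + 2} = \frac{1}{\left(5 + U\right) + 2} = \frac{1}{7 + U}$)
$75 + G{\left(8 \right)} 26 = 75 + \frac{1}{7 + 8} \cdot 26 = 75 + \frac{1}{15} \cdot 26 = 75 + \frac{26}{15} = \frac{1151}{15}$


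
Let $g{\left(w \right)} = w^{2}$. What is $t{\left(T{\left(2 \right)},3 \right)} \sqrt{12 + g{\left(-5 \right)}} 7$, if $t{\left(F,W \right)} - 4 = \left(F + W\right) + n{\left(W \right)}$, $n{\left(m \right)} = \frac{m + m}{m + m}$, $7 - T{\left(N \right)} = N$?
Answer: $91 \sqrt{37} \approx 553.53$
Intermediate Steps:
$T{\left(N \right)} = 7 - N$
$n{\left(m \right)} = 1$ ($n{\left(m \right)} = \frac{2 m}{2 m} = 2 m \frac{1}{2 m} = 1$)
$t{\left(F,W \right)} = 5 + F + W$ ($t{\left(F,W \right)} = 4 + \left(\left(F + W\right) + 1\right) = 4 + \left(1 + F + W\right) = 5 + F + W$)
$t{\left(T{\left(2 \right)},3 \right)} \sqrt{12 + g{\left(-5 \right)}} 7 = \left(5 + \left(7 - 2\right) + 3\right) \sqrt{12 + \left(-5\right)^{2}} \cdot 7 = \left(5 + \left(7 - 2\right) + 3\right) \sqrt{12 + 25} \cdot 7 = \left(5 + 5 + 3\right) \sqrt{37} \cdot 7 = 13 \sqrt{37} \cdot 7 = 91 \sqrt{37}$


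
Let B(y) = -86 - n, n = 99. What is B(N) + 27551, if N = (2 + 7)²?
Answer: 27366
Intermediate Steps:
N = 81 (N = 9² = 81)
B(y) = -185 (B(y) = -86 - 1*99 = -86 - 99 = -185)
B(N) + 27551 = -185 + 27551 = 27366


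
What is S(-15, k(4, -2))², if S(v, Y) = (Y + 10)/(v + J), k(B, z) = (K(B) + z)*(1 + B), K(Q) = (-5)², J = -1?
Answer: 15625/256 ≈ 61.035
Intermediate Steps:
K(Q) = 25
k(B, z) = (1 + B)*(25 + z) (k(B, z) = (25 + z)*(1 + B) = (1 + B)*(25 + z))
S(v, Y) = (10 + Y)/(-1 + v) (S(v, Y) = (Y + 10)/(v - 1) = (10 + Y)/(-1 + v))
S(-15, k(4, -2))² = ((10 + (25 - 2 + 25*4 + 4*(-2)))/(-1 - 15))² = ((10 + (25 - 2 + 100 - 8))/(-16))² = (-(10 + 115)/16)² = (-1/16*125)² = (-125/16)² = 15625/256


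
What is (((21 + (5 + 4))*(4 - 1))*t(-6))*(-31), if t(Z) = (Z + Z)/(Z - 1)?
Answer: -33480/7 ≈ -4782.9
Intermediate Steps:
t(Z) = 2*Z/(-1 + Z) (t(Z) = (2*Z)/(-1 + Z) = 2*Z/(-1 + Z))
(((21 + (5 + 4))*(4 - 1))*t(-6))*(-31) = (((21 + (5 + 4))*(4 - 1))*(2*(-6)/(-1 - 6)))*(-31) = (((21 + 9)*3)*(2*(-6)/(-7)))*(-31) = ((30*3)*(2*(-6)*(-1/7)))*(-31) = (90*(12/7))*(-31) = (1080/7)*(-31) = -33480/7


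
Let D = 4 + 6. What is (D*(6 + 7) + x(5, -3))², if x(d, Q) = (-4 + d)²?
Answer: 17161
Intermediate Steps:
D = 10
(D*(6 + 7) + x(5, -3))² = (10*(6 + 7) + (-4 + 5)²)² = (10*13 + 1²)² = (130 + 1)² = 131² = 17161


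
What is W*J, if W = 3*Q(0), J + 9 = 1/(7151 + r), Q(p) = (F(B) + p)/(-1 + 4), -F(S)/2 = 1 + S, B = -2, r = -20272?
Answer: -236180/13121 ≈ -18.000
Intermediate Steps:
F(S) = -2 - 2*S (F(S) = -2*(1 + S) = -2 - 2*S)
Q(p) = ⅔ + p/3 (Q(p) = ((-2 - 2*(-2)) + p)/(-1 + 4) = ((-2 + 4) + p)/3 = (2 + p)*(⅓) = ⅔ + p/3)
J = -118090/13121 (J = -9 + 1/(7151 - 20272) = -9 + 1/(-13121) = -9 - 1/13121 = -118090/13121 ≈ -9.0001)
W = 2 (W = 3*(⅔ + (⅓)*0) = 3*(⅔ + 0) = 3*(⅔) = 2)
W*J = 2*(-118090/13121) = -236180/13121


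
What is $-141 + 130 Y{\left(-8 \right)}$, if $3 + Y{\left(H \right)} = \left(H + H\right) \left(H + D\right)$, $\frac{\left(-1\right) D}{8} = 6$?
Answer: $115949$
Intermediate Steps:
$D = -48$ ($D = \left(-8\right) 6 = -48$)
$Y{\left(H \right)} = -3 + 2 H \left(-48 + H\right)$ ($Y{\left(H \right)} = -3 + \left(H + H\right) \left(H - 48\right) = -3 + 2 H \left(-48 + H\right)$)
$-141 + 130 Y{\left(-8 \right)} = -141 + 130 \left(-3 - -768 + 2 \left(-8\right)^{2}\right) = -141 + 130 \left(-3 + 768 + 2 \cdot 64\right) = -141 + 130 \left(-3 + 768 + 128\right) = -141 + 130 \cdot 893 = -141 + 116090 = 115949$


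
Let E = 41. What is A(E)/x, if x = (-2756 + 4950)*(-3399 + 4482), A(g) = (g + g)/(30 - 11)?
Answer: 41/22572969 ≈ 1.8163e-6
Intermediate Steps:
A(g) = 2*g/19 (A(g) = (2*g)/19 = (2*g)*(1/19) = 2*g/19)
x = 2376102 (x = 2194*1083 = 2376102)
A(E)/x = ((2/19)*41)/2376102 = (82/19)*(1/2376102) = 41/22572969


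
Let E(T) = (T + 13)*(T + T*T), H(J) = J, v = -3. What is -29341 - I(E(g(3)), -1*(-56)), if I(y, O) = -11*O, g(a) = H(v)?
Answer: -28725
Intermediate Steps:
g(a) = -3
E(T) = (13 + T)*(T + T²)
-29341 - I(E(g(3)), -1*(-56)) = -29341 - (-11)*(-1*(-56)) = -29341 - (-11)*56 = -29341 - 1*(-616) = -29341 + 616 = -28725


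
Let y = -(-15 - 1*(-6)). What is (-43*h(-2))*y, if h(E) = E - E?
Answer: 0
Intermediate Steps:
h(E) = 0
y = 9 (y = -(-15 + 6) = -1*(-9) = 9)
(-43*h(-2))*y = -43*0*9 = 0*9 = 0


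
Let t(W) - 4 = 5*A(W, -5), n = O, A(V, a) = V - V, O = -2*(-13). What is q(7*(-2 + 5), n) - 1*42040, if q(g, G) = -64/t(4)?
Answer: -42056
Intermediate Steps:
O = 26
A(V, a) = 0
n = 26
t(W) = 4 (t(W) = 4 + 5*0 = 4 + 0 = 4)
q(g, G) = -16 (q(g, G) = -64/4 = -64*1/4 = -16)
q(7*(-2 + 5), n) - 1*42040 = -16 - 1*42040 = -16 - 42040 = -42056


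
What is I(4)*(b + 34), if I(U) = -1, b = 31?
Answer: -65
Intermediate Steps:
I(4)*(b + 34) = -(31 + 34) = -1*65 = -65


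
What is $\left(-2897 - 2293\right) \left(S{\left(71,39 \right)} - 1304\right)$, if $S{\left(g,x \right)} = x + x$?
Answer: $6362940$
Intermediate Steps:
$S{\left(g,x \right)} = 2 x$
$\left(-2897 - 2293\right) \left(S{\left(71,39 \right)} - 1304\right) = \left(-2897 - 2293\right) \left(2 \cdot 39 - 1304\right) = - 5190 \left(78 - 1304\right) = \left(-5190\right) \left(-1226\right) = 6362940$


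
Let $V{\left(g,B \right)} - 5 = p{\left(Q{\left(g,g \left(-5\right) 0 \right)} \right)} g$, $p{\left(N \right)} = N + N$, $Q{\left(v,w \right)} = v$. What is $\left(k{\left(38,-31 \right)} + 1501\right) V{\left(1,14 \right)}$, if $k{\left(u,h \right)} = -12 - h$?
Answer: $10640$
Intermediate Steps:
$p{\left(N \right)} = 2 N$
$V{\left(g,B \right)} = 5 + 2 g^{2}$ ($V{\left(g,B \right)} = 5 + 2 g g = 5 + 2 g^{2}$)
$\left(k{\left(38,-31 \right)} + 1501\right) V{\left(1,14 \right)} = \left(\left(-12 - -31\right) + 1501\right) \left(5 + 2 \cdot 1^{2}\right) = \left(\left(-12 + 31\right) + 1501\right) \left(5 + 2 \cdot 1\right) = \left(19 + 1501\right) \left(5 + 2\right) = 1520 \cdot 7 = 10640$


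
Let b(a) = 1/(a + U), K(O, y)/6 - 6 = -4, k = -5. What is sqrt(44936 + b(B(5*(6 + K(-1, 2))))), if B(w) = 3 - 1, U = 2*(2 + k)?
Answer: sqrt(179743)/2 ≈ 211.98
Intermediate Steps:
U = -6 (U = 2*(2 - 5) = 2*(-3) = -6)
K(O, y) = 12 (K(O, y) = 36 + 6*(-4) = 36 - 24 = 12)
B(w) = 2
b(a) = 1/(-6 + a) (b(a) = 1/(a - 6) = 1/(-6 + a))
sqrt(44936 + b(B(5*(6 + K(-1, 2))))) = sqrt(44936 + 1/(-6 + 2)) = sqrt(44936 + 1/(-4)) = sqrt(44936 - 1/4) = sqrt(179743/4) = sqrt(179743)/2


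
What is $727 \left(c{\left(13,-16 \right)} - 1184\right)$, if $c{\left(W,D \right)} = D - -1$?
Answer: $-871673$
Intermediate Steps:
$c{\left(W,D \right)} = 1 + D$ ($c{\left(W,D \right)} = D + 1 = 1 + D$)
$727 \left(c{\left(13,-16 \right)} - 1184\right) = 727 \left(\left(1 - 16\right) - 1184\right) = 727 \left(-15 - 1184\right) = 727 \left(-1199\right) = -871673$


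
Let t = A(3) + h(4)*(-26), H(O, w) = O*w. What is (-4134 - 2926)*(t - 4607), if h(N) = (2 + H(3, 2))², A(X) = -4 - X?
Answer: 44322680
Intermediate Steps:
h(N) = 64 (h(N) = (2 + 3*2)² = (2 + 6)² = 8² = 64)
t = -1671 (t = (-4 - 1*3) + 64*(-26) = (-4 - 3) - 1664 = -7 - 1664 = -1671)
(-4134 - 2926)*(t - 4607) = (-4134 - 2926)*(-1671 - 4607) = -7060*(-6278) = 44322680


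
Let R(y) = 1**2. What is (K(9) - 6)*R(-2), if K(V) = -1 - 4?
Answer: -11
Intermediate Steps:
R(y) = 1
K(V) = -5
(K(9) - 6)*R(-2) = (-5 - 6)*1 = -11*1 = -11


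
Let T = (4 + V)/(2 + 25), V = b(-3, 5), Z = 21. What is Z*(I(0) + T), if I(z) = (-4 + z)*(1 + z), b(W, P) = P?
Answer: -77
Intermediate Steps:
V = 5
I(z) = (1 + z)*(-4 + z)
T = 1/3 (T = (4 + 5)/(2 + 25) = 9/27 = 9*(1/27) = 1/3 ≈ 0.33333)
Z*(I(0) + T) = 21*((-4 + 0**2 - 3*0) + 1/3) = 21*((-4 + 0 + 0) + 1/3) = 21*(-4 + 1/3) = 21*(-11/3) = -77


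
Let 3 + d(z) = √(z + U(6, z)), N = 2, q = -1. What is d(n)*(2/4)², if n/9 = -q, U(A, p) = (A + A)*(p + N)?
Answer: -¾ + √141/4 ≈ 2.2186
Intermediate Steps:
U(A, p) = 2*A*(2 + p) (U(A, p) = (A + A)*(p + 2) = (2*A)*(2 + p) = 2*A*(2 + p))
n = 9 (n = 9*(-1*(-1)) = 9*1 = 9)
d(z) = -3 + √(24 + 13*z) (d(z) = -3 + √(z + 2*6*(2 + z)) = -3 + √(z + (24 + 12*z)) = -3 + √(24 + 13*z))
d(n)*(2/4)² = (-3 + √(24 + 13*9))*(2/4)² = (-3 + √(24 + 117))*(2*(¼))² = (-3 + √141)*(½)² = (-3 + √141)*(¼) = -¾ + √141/4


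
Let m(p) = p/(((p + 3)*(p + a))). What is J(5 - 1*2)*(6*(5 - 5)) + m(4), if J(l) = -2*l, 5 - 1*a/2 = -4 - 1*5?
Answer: 1/56 ≈ 0.017857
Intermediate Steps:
a = 28 (a = 10 - 2*(-4 - 1*5) = 10 - 2*(-4 - 5) = 10 - 2*(-9) = 10 + 18 = 28)
m(p) = p/((3 + p)*(28 + p)) (m(p) = p/(((p + 3)*(p + 28))) = p/(((3 + p)*(28 + p))) = p*(1/((3 + p)*(28 + p))) = p/((3 + p)*(28 + p)))
J(5 - 1*2)*(6*(5 - 5)) + m(4) = (-2*(5 - 1*2))*(6*(5 - 5)) + 4/(84 + 4² + 31*4) = (-2*(5 - 2))*(6*0) + 4/(84 + 16 + 124) = -2*3*0 + 4/224 = -6*0 + 4*(1/224) = 0 + 1/56 = 1/56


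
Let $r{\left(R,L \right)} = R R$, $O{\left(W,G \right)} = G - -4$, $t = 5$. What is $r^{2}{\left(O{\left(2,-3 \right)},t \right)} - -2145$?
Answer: $2146$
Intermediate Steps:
$O{\left(W,G \right)} = 4 + G$ ($O{\left(W,G \right)} = G + 4 = 4 + G$)
$r{\left(R,L \right)} = R^{2}$
$r^{2}{\left(O{\left(2,-3 \right)},t \right)} - -2145 = \left(\left(4 - 3\right)^{2}\right)^{2} - -2145 = \left(1^{2}\right)^{2} + 2145 = 1^{2} + 2145 = 1 + 2145 = 2146$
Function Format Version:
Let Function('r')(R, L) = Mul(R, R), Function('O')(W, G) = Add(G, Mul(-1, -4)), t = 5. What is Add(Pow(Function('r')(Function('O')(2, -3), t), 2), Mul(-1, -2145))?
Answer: 2146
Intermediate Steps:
Function('O')(W, G) = Add(4, G) (Function('O')(W, G) = Add(G, 4) = Add(4, G))
Function('r')(R, L) = Pow(R, 2)
Add(Pow(Function('r')(Function('O')(2, -3), t), 2), Mul(-1, -2145)) = Add(Pow(Pow(Add(4, -3), 2), 2), Mul(-1, -2145)) = Add(Pow(Pow(1, 2), 2), 2145) = Add(Pow(1, 2), 2145) = Add(1, 2145) = 2146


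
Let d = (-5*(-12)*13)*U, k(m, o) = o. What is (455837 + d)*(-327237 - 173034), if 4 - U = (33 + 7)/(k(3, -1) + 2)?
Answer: -213994422147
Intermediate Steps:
U = -36 (U = 4 - (33 + 7)/(-1 + 2) = 4 - 40/1 = 4 - 40 = -36)
d = -28080 (d = (-5*(-12)*13)*(-36) = (60*13)*(-36) = 780*(-36) = -28080)
(455837 + d)*(-327237 - 173034) = (455837 - 28080)*(-327237 - 173034) = 427757*(-500271) = -213994422147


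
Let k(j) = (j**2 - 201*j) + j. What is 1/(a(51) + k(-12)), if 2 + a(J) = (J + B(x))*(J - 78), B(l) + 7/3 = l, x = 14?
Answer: 1/850 ≈ 0.0011765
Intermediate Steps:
B(l) = -7/3 + l
a(J) = -2 + (-78 + J)*(35/3 + J) (a(J) = -2 + (J + (-7/3 + 14))*(J - 78) = -2 + (J + 35/3)*(-78 + J) = -2 + (35/3 + J)*(-78 + J) = -2 + (-78 + J)*(35/3 + J))
k(j) = j**2 - 200*j
1/(a(51) + k(-12)) = 1/((-912 + 51**2 - 199/3*51) - 12*(-200 - 12)) = 1/((-912 + 2601 - 3383) - 12*(-212)) = 1/(-1694 + 2544) = 1/850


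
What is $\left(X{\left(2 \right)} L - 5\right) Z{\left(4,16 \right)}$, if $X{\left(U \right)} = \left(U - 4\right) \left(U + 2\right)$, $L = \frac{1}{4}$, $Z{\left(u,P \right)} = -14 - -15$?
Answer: $-7$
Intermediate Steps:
$Z{\left(u,P \right)} = 1$ ($Z{\left(u,P \right)} = -14 + 15 = 1$)
$L = \frac{1}{4} \approx 0.25$
$X{\left(U \right)} = \left(-4 + U\right) \left(2 + U\right)$
$\left(X{\left(2 \right)} L - 5\right) Z{\left(4,16 \right)} = \left(\left(-8 + 2^{2} - 4\right) \frac{1}{4} - 5\right) 1 = \left(\left(-8 + 4 - 4\right) \frac{1}{4} - 5\right) 1 = \left(\left(-8\right) \frac{1}{4} - 5\right) 1 = \left(-2 - 5\right) 1 = \left(-7\right) 1 = -7$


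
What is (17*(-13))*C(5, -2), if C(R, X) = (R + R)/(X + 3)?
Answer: -2210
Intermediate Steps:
C(R, X) = 2*R/(3 + X) (C(R, X) = (2*R)/(3 + X) = 2*R/(3 + X))
(17*(-13))*C(5, -2) = (17*(-13))*(2*5/(3 - 2)) = -442*5/1 = -442*5 = -221*10 = -2210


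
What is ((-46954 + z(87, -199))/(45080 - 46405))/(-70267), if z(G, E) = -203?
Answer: -47157/93103775 ≈ -0.00050650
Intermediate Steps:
((-46954 + z(87, -199))/(45080 - 46405))/(-70267) = ((-46954 - 203)/(45080 - 46405))/(-70267) = -47157/(-1325)*(-1/70267) = -47157*(-1/1325)*(-1/70267) = (47157/1325)*(-1/70267) = -47157/93103775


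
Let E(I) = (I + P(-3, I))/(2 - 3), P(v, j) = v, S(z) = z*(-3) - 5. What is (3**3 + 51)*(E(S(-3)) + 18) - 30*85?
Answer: -1224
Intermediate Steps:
S(z) = -5 - 3*z (S(z) = -3*z - 5 = -5 - 3*z)
E(I) = 3 - I (E(I) = (I - 3)/(2 - 3) = (-3 + I)/(-1) = (-3 + I)*(-1) = 3 - I)
(3**3 + 51)*(E(S(-3)) + 18) - 30*85 = (3**3 + 51)*((3 - (-5 - 3*(-3))) + 18) - 30*85 = (27 + 51)*((3 - (-5 + 9)) + 18) - 2550 = 78*((3 - 1*4) + 18) - 2550 = 78*((3 - 4) + 18) - 2550 = 78*(-1 + 18) - 2550 = 78*17 - 2550 = 1326 - 2550 = -1224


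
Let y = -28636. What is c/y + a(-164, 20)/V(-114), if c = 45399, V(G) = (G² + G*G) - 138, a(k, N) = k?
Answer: -589221025/370177572 ≈ -1.5917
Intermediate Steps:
V(G) = -138 + 2*G² (V(G) = (G² + G²) - 138 = 2*G² - 138 = -138 + 2*G²)
c/y + a(-164, 20)/V(-114) = 45399/(-28636) - 164/(-138 + 2*(-114)²) = 45399*(-1/28636) - 164/(-138 + 2*12996) = -45399/28636 - 164/(-138 + 25992) = -45399/28636 - 164/25854 = -45399/28636 - 164*1/25854 = -45399/28636 - 82/12927 = -589221025/370177572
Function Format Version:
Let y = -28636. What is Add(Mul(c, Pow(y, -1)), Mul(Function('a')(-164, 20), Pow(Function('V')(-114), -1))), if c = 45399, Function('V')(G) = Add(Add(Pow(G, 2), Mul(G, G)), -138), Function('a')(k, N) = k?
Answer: Rational(-589221025, 370177572) ≈ -1.5917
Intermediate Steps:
Function('V')(G) = Add(-138, Mul(2, Pow(G, 2))) (Function('V')(G) = Add(Add(Pow(G, 2), Pow(G, 2)), -138) = Add(Mul(2, Pow(G, 2)), -138) = Add(-138, Mul(2, Pow(G, 2))))
Add(Mul(c, Pow(y, -1)), Mul(Function('a')(-164, 20), Pow(Function('V')(-114), -1))) = Add(Mul(45399, Pow(-28636, -1)), Mul(-164, Pow(Add(-138, Mul(2, Pow(-114, 2))), -1))) = Add(Mul(45399, Rational(-1, 28636)), Mul(-164, Pow(Add(-138, Mul(2, 12996)), -1))) = Add(Rational(-45399, 28636), Mul(-164, Pow(Add(-138, 25992), -1))) = Add(Rational(-45399, 28636), Mul(-164, Pow(25854, -1))) = Add(Rational(-45399, 28636), Mul(-164, Rational(1, 25854))) = Add(Rational(-45399, 28636), Rational(-82, 12927)) = Rational(-589221025, 370177572)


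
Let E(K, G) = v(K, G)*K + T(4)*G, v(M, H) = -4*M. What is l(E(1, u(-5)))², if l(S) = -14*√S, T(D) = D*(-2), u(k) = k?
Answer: 7056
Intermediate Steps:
T(D) = -2*D
E(K, G) = -8*G - 4*K² (E(K, G) = (-4*K)*K + (-2*4)*G = -4*K² - 8*G = -8*G - 4*K²)
l(E(1, u(-5)))² = (-14*√(-8*(-5) - 4*1²))² = (-14*√(40 - 4*1))² = (-14*√(40 - 4))² = (-14*√36)² = (-14*6)² = (-84)² = 7056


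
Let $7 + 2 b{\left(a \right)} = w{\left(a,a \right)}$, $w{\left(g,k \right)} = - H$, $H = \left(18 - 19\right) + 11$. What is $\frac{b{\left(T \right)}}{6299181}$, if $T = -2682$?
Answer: $- \frac{17}{12598362} \approx -1.3494 \cdot 10^{-6}$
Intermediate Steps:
$H = 10$ ($H = -1 + 11 = 10$)
$w{\left(g,k \right)} = -10$ ($w{\left(g,k \right)} = \left(-1\right) 10 = -10$)
$b{\left(a \right)} = - \frac{17}{2}$ ($b{\left(a \right)} = - \frac{7}{2} + \frac{1}{2} \left(-10\right) = - \frac{7}{2} - 5 = - \frac{17}{2}$)
$\frac{b{\left(T \right)}}{6299181} = - \frac{17}{2 \cdot 6299181} = \left(- \frac{17}{2}\right) \frac{1}{6299181} = - \frac{17}{12598362}$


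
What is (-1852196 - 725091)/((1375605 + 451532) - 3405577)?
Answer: 2577287/1578440 ≈ 1.6328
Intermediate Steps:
(-1852196 - 725091)/((1375605 + 451532) - 3405577) = -2577287/(1827137 - 3405577) = -2577287/(-1578440) = -2577287*(-1/1578440) = 2577287/1578440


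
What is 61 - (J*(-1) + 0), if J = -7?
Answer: 54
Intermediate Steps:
61 - (J*(-1) + 0) = 61 - (-7*(-1) + 0) = 61 - (7 + 0) = 61 - 1*7 = 61 - 7 = 54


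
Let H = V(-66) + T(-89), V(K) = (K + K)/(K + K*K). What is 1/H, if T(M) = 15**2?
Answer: 65/14623 ≈ 0.0044451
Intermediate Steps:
T(M) = 225
V(K) = 2*K/(K + K**2) (V(K) = (2*K)/(K + K**2) = 2*K/(K + K**2))
H = 14623/65 (H = 2/(1 - 66) + 225 = 2/(-65) + 225 = 2*(-1/65) + 225 = -2/65 + 225 = 14623/65 ≈ 224.97)
1/H = 1/(14623/65) = 65/14623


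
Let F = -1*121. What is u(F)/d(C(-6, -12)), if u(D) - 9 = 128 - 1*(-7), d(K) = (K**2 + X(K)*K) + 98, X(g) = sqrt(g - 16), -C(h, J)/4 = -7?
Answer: 216/1307 - 96*sqrt(3)/9149 ≈ 0.14709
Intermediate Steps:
F = -121
C(h, J) = 28 (C(h, J) = -4*(-7) = 28)
X(g) = sqrt(-16 + g)
d(K) = 98 + K**2 + K*sqrt(-16 + K) (d(K) = (K**2 + sqrt(-16 + K)*K) + 98 = (K**2 + K*sqrt(-16 + K)) + 98 = 98 + K**2 + K*sqrt(-16 + K))
u(D) = 144 (u(D) = 9 + (128 - 1*(-7)) = 9 + (128 + 7) = 9 + 135 = 144)
u(F)/d(C(-6, -12)) = 144/(98 + 28**2 + 28*sqrt(-16 + 28)) = 144/(98 + 784 + 28*sqrt(12)) = 144/(98 + 784 + 28*(2*sqrt(3))) = 144/(98 + 784 + 56*sqrt(3)) = 144/(882 + 56*sqrt(3))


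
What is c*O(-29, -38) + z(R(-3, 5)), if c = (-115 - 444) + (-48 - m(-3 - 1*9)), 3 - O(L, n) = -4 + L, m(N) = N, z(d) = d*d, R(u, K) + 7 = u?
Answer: -21320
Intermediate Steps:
R(u, K) = -7 + u
z(d) = d²
O(L, n) = 7 - L (O(L, n) = 3 - (-4 + L) = 3 + (4 - L) = 7 - L)
c = -595 (c = (-115 - 444) + (-48 - (-3 - 1*9)) = -559 + (-48 - (-3 - 9)) = -559 + (-48 - 1*(-12)) = -559 + (-48 + 12) = -559 - 36 = -595)
c*O(-29, -38) + z(R(-3, 5)) = -595*(7 - 1*(-29)) + (-7 - 3)² = -595*(7 + 29) + (-10)² = -595*36 + 100 = -21420 + 100 = -21320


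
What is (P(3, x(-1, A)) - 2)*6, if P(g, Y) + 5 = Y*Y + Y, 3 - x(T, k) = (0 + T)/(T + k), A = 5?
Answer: 327/8 ≈ 40.875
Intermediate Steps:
x(T, k) = 3 - T/(T + k) (x(T, k) = 3 - (0 + T)/(T + k) = 3 - T/(T + k))
P(g, Y) = -5 + Y + Y² (P(g, Y) = -5 + (Y*Y + Y) = -5 + (Y² + Y) = -5 + (Y + Y²) = -5 + Y + Y²)
(P(3, x(-1, A)) - 2)*6 = ((-5 + (2*(-1) + 3*5)/(-1 + 5) + ((2*(-1) + 3*5)/(-1 + 5))²) - 2)*6 = ((-5 + (-2 + 15)/4 + ((-2 + 15)/4)²) - 2)*6 = ((-5 + (¼)*13 + ((¼)*13)²) - 2)*6 = ((-5 + 13/4 + (13/4)²) - 2)*6 = ((-5 + 13/4 + 169/16) - 2)*6 = (141/16 - 2)*6 = (109/16)*6 = 327/8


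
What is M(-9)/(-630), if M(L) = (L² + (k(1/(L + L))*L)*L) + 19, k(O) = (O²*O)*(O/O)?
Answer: -7199/45360 ≈ -0.15871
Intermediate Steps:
k(O) = O³ (k(O) = O³*1 = O³)
M(L) = 19 + L² + 1/(8*L) (M(L) = (L² + ((1/(L + L))³*L)*L) + 19 = (L² + ((1/(2*L))³*L)*L) + 19 = (L² + ((1/(8*L³))*L)*L) + 19 = (L² + (1/(8*L²))*L) + 19 = (L² + 1/(8*L)) + 19 = 19 + L² + 1/(8*L))
M(-9)/(-630) = (19 + (-9)² + (⅛)/(-9))/(-630) = (19 + 81 + (⅛)*(-⅑))*(-1/630) = (19 + 81 - 1/72)*(-1/630) = (7199/72)*(-1/630) = -7199/45360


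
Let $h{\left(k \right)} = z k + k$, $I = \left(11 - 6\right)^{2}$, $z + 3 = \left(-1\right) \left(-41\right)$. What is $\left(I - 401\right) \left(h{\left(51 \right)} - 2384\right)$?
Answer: $148520$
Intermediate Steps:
$z = 38$ ($z = -3 - -41 = -3 + 41 = 38$)
$I = 25$ ($I = 5^{2} = 25$)
$h{\left(k \right)} = 39 k$ ($h{\left(k \right)} = 38 k + k = 39 k$)
$\left(I - 401\right) \left(h{\left(51 \right)} - 2384\right) = \left(25 - 401\right) \left(39 \cdot 51 - 2384\right) = \left(25 - 401\right) \left(1989 - 2384\right) = \left(-376\right) \left(-395\right) = 148520$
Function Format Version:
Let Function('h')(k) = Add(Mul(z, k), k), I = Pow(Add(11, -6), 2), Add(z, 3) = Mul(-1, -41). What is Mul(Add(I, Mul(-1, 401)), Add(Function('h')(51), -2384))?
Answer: 148520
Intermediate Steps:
z = 38 (z = Add(-3, Mul(-1, -41)) = Add(-3, 41) = 38)
I = 25 (I = Pow(5, 2) = 25)
Function('h')(k) = Mul(39, k) (Function('h')(k) = Add(Mul(38, k), k) = Mul(39, k))
Mul(Add(I, Mul(-1, 401)), Add(Function('h')(51), -2384)) = Mul(Add(25, Mul(-1, 401)), Add(Mul(39, 51), -2384)) = Mul(Add(25, -401), Add(1989, -2384)) = Mul(-376, -395) = 148520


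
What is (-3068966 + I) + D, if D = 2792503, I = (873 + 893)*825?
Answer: 1180487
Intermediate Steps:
I = 1456950 (I = 1766*825 = 1456950)
(-3068966 + I) + D = (-3068966 + 1456950) + 2792503 = -1612016 + 2792503 = 1180487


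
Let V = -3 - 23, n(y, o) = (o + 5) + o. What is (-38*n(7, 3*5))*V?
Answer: 34580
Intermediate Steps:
n(y, o) = 5 + 2*o (n(y, o) = (5 + o) + o = 5 + 2*o)
V = -26
(-38*n(7, 3*5))*V = -38*(5 + 2*(3*5))*(-26) = -38*(5 + 2*15)*(-26) = -38*(5 + 30)*(-26) = -38*35*(-26) = -1330*(-26) = 34580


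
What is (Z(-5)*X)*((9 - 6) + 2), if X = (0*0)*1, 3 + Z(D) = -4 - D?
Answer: 0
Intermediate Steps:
Z(D) = -7 - D (Z(D) = -3 + (-4 - D) = -7 - D)
X = 0 (X = 0*1 = 0)
(Z(-5)*X)*((9 - 6) + 2) = ((-7 - 1*(-5))*0)*((9 - 6) + 2) = ((-7 + 5)*0)*(3 + 2) = -2*0*5 = 0*5 = 0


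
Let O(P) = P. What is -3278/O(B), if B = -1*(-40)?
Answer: -1639/20 ≈ -81.950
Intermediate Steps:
B = 40
-3278/O(B) = -3278/40 = -3278*1/40 = -1639/20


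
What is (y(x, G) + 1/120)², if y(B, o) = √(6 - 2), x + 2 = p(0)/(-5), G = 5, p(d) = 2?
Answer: 58081/14400 ≈ 4.0334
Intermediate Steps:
x = -12/5 (x = -2 + 2/(-5) = -2 + 2*(-⅕) = -2 - ⅖ = -12/5 ≈ -2.4000)
y(B, o) = 2 (y(B, o) = √4 = 2)
(y(x, G) + 1/120)² = (2 + 1/120)² = (241/120)² = 58081/14400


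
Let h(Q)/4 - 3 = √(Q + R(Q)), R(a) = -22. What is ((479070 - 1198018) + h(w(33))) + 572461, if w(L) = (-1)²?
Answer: -146475 + 4*I*√21 ≈ -1.4648e+5 + 18.33*I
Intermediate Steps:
w(L) = 1
h(Q) = 12 + 4*√(-22 + Q) (h(Q) = 12 + 4*√(Q - 22) = 12 + 4*√(-22 + Q))
((479070 - 1198018) + h(w(33))) + 572461 = ((479070 - 1198018) + (12 + 4*√(-22 + 1))) + 572461 = (-718948 + (12 + 4*√(-21))) + 572461 = (-718948 + (12 + 4*(I*√21))) + 572461 = (-718948 + (12 + 4*I*√21)) + 572461 = (-718936 + 4*I*√21) + 572461 = -146475 + 4*I*√21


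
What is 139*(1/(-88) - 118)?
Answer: -1443515/88 ≈ -16404.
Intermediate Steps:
139*(1/(-88) - 118) = 139*(-1/88 - 118) = 139*(-10385/88) = -1443515/88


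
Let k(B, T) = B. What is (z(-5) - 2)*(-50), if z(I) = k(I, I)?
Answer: 350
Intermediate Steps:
z(I) = I
(z(-5) - 2)*(-50) = (-5 - 2)*(-50) = -7*(-50) = 350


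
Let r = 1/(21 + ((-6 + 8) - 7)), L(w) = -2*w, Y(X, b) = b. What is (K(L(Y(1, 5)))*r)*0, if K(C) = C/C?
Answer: 0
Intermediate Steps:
K(C) = 1
r = 1/16 (r = 1/(21 + (2 - 7)) = 1/(21 - 5) = 1/16 ≈ 0.062500)
(K(L(Y(1, 5)))*r)*0 = (1*(1/16))*0 = (1/16)*0 = 0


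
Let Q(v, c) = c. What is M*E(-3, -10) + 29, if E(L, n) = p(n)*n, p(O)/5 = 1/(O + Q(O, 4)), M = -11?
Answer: -188/3 ≈ -62.667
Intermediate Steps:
p(O) = 5/(4 + O) (p(O) = 5/(O + 4) = 5/(4 + O))
E(L, n) = 5*n/(4 + n) (E(L, n) = (5/(4 + n))*n = 5*n/(4 + n))
M*E(-3, -10) + 29 = -55*(-10)/(4 - 10) + 29 = -55*(-10)/(-6) + 29 = -55*(-10)*(-1)/6 + 29 = -11*25/3 + 29 = -275/3 + 29 = -188/3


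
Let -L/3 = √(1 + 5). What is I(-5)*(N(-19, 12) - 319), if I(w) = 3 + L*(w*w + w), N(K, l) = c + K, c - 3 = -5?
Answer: -1020 + 20400*√6 ≈ 48950.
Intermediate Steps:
c = -2 (c = 3 - 5 = -2)
L = -3*√6 (L = -3*√(1 + 5) = -3*√6 ≈ -7.3485)
N(K, l) = -2 + K
I(w) = 3 - 3*√6*(w + w²) (I(w) = 3 + (-3*√6)*(w*w + w) = 3 + (-3*√6)*(w² + w) = 3 + (-3*√6)*(w + w²) = 3 - 3*√6*(w + w²))
I(-5)*(N(-19, 12) - 319) = (3 - 3*(-5)*√6 - 3*√6*(-5)²)*((-2 - 19) - 319) = (3 + 15*√6 - 3*√6*25)*(-21 - 319) = (3 + 15*√6 - 75*√6)*(-340) = (3 - 60*√6)*(-340) = -1020 + 20400*√6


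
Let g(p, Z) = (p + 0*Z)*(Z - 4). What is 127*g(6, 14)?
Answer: 7620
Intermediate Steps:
g(p, Z) = p*(-4 + Z) (g(p, Z) = (p + 0)*(-4 + Z) = p*(-4 + Z))
127*g(6, 14) = 127*(6*(-4 + 14)) = 127*(6*10) = 127*60 = 7620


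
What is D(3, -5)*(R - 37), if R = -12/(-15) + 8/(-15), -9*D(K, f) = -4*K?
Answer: -2204/45 ≈ -48.978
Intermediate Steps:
D(K, f) = 4*K/9 (D(K, f) = -(-4)*K/9 = 4*K/9)
R = 4/15 (R = -12*(-1/15) + 8*(-1/15) = 4/5 - 8/15 = 4/15 ≈ 0.26667)
D(3, -5)*(R - 37) = ((4/9)*3)*(4/15 - 37) = (4/3)*(-551/15) = -2204/45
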